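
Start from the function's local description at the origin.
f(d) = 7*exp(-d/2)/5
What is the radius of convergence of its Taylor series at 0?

The factor exp(-d/2) is entire and contributes no finite singular point.
The polynomial part has no poles.
No finite singular points: the Taylor series at 0 converges everywhere.

The radius of convergence is infinite.


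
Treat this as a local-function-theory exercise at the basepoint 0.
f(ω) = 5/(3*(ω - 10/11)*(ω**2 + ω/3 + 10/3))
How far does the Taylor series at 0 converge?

The radius of convergence is 10/11.

Denominator factor (ω**2 + ω/3 + 10/3): discriminant -119/9, complex-conjugate roots (-1/6) + ((1/6)*sqrt(119))*i and (-1/6) - ((1/6)*sqrt(119))*i; poles of order 1, moduli (1/3)*sqrt(30) and (1/3)*sqrt(30).
Denominator factor (ω - 10/11): pole of order 1 at 10/11, modulus 10/11.
The radius of convergence is the smallest modulus among the singular points: 10/11.


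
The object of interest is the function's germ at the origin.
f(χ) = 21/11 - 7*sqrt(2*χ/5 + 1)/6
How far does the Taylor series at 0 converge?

Branch term (-7/6)*sqrt(1 - χ/(-5/2)): its argument vanishes at χ = -5/2, a square-root branch point, modulus 5/2.
The radius of convergence is the smallest modulus among the singular points: 5/2.

The radius of convergence is 5/2.


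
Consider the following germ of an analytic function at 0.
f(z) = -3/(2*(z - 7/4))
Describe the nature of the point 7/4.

The denominator factor z - 7/4 vanishes at 7/4 and appears to the power 1; the numerator there equals -3/2, nonzero, and no other factor vanishes.
Hence a pole whose order is the multiplicity, 1.

The point is a pole of order 1.


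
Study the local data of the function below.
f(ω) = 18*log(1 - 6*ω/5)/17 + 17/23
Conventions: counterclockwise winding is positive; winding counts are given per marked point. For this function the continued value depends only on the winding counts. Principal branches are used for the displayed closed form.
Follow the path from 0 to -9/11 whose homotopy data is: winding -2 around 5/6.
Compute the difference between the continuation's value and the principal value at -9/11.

Continued minus principal equals -(72/17)*pi*i.

The rational part is single-valued and drops out of the difference; each branch term changes only by its own monodromy.
(18/17)*log(1 - ω/(5/6)): each positive loop around 5/6 adds 2*pi*i to the log, so winding -2 contributes (18/17)*(-2)*2*pi*i = -(72/17)*pi*i.
Summing the contributions at ω = -9/11 gives -(72/17)*pi*i.


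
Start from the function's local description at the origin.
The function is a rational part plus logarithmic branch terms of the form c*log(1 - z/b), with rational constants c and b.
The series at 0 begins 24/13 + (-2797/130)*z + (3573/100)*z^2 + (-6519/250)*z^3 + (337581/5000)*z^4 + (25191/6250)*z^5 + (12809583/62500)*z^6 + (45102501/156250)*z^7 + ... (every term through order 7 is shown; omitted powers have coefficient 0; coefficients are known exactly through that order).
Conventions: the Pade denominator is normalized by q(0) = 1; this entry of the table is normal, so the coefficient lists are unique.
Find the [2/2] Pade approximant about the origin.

Taylor coefficients needed (read off): a_0 = 24/13, a_1 = -2797/130, a_2 = 3573/100, a_3 = -6519/250, a_4 = 337581/5000.
Write the denominator as Q(z) = 1 + q1*z + q2*z^2. Requiring Q*f - P = O(z^5) with deg P <= 2 kills the coefficients of z^3..z^4 in Q*f:
  z^3: a_3 + q1*a_2 + q2*a_1 = 0, i.e. -6519/250 + (3573/100)*q1 + (-2797/130)*q2 = 0.
  z^4: a_4 + q1*a_3 + q2*a_2 = 0, i.e. 337581/5000 + (-6519/250)*q1 + (3573/100)*q2 = 0.
Solving this linear system: q1 = -22574133/31009235, q2 = -150140991/62018470.
The numerator is Q*f truncated at degree 2: P0 = a_0 = 24/13; P1 = a_1 + q1*a_0 = -18430124443/806240110; P2 = a_2 + q1*a_1 + q2*a_0 = 75663090693/1612480220.

The Pade approximant has numerator coefficients [24/13, -18430124443/806240110, 75663090693/1612480220]; denominator coefficients [1, -22574133/31009235, -150140991/62018470].


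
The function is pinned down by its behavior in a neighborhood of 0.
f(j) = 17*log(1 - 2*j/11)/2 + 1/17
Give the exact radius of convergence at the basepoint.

Branch term (17/2)*log(1 - j/(11/2)): its argument vanishes at j = 11/2, a logarithmic branch point, modulus 11/2.
The radius of convergence is the smallest modulus among the singular points: 11/2.

The radius of convergence is 11/2.


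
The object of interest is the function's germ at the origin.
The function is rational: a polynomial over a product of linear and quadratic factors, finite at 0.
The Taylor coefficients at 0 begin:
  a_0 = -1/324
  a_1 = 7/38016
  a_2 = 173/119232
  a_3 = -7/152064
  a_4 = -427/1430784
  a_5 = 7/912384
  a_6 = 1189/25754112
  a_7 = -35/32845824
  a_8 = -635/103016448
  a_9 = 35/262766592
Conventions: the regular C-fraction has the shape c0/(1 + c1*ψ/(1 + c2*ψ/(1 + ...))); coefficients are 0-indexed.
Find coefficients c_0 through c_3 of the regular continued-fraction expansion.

Taylor coefficients (read off): a_0 = -1/324, a_1 = 7/38016, a_2 = 173/119232, a_3 = -7/152064.
c0 = a_0 = -1/324. Peel one level at a time: if S = 1 + c*ψ/S' with S'(0) = 1, then c is the ψ-coefficient of S and S' = c*ψ/(S - 1).
S_1 = c0/f = 1 + (21/352)*ψ + (1349855/2849792)*ψ^2 + ...; c1 = 21/352.
S_2 = c1*ψ/(S_1 - 1) = 1 + (-1349855/170016)*ψ + (58175833/933156)*ψ^2 + ...; c2 = -1349855/170016.
S_3 = c2*ψ/(S_2 - 1) = 1 + (5119473304/651979965)*ψ + ...; c3 = 5119473304/651979965.

The regular C-fraction coefficients are [-1/324, 21/352, -1349855/170016, 5119473304/651979965].


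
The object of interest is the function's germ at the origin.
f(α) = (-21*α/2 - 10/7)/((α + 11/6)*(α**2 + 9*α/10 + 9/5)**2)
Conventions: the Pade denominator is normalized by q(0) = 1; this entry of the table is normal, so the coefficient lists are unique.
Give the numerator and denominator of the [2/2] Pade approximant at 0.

Taylor coefficients needed (expand at 0): a_0 = -500/2079, a_1 = -31925/22869, a_2 = 5922650/2264031, a_3 = -35502025/33205788, a_4 = -4523832575/3287373012.
Write the denominator as Q(α) = 1 + q1*α + q2*α^2. Requiring Q*f - P = O(α^5) with deg P <= 2 kills the coefficients of α^3..α^4 in Q*f:
  α^3: a_3 + q1*a_2 + q2*a_1 = 0, i.e. -35502025/33205788 + (5922650/2264031)*q1 + (-31925/22869)*q2 = 0.
  α^4: a_4 + q1*a_3 + q2*a_2 = 0, i.e. -4523832575/3287373012 + (-35502025/33205788)*q1 + (5922650/2264031)*q2 = 0.
Solving this linear system: q1 = 14070324231/15957712595, q2 = 169740574049/191492551140.
The numerator is Q*f truncated at degree 2: P0 = a_0 = -500/2079; P1 = a_1 + q1*a_0 = -969978112175/603201536091; P2 = a_2 + q1*a_1 + q2*a_0 = 908868797830/775544832117.

The Pade approximant has numerator coefficients [-500/2079, -969978112175/603201536091, 908868797830/775544832117]; denominator coefficients [1, 14070324231/15957712595, 169740574049/191492551140].


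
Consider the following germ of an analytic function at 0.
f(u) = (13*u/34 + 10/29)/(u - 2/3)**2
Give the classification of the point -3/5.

The point is a regular point.

Denominator factors: u - 2/3 = -19/15 at u = -3/5 — none vanishes.
So the germ continues analytically to -3/5.


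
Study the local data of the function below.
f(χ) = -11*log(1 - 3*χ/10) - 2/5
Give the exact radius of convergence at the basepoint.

Branch term (-11)*log(1 - χ/(10/3)): its argument vanishes at χ = 10/3, a logarithmic branch point, modulus 10/3.
The radius of convergence is the smallest modulus among the singular points: 10/3.

The radius of convergence is 10/3.


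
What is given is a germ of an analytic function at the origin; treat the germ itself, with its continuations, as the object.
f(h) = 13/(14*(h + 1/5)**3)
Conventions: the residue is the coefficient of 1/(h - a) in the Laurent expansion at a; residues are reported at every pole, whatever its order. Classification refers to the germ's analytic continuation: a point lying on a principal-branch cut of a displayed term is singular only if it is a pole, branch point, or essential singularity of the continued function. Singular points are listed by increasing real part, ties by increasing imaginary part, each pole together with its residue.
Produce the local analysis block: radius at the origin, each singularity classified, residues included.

Denominator factor (h + 1/5)^3: pole of order 3 at -1/5, modulus 1/5.
The radius of convergence is the smallest modulus among the singular points: 1/5.
At the order-3 pole -1/5 set g(h) = (h - (-1/5))^3*f(h) = 13/14.
Order-3 pole: residue = g''(a)/2; g''(-1/5) = 0, so the residue is 0.

Radius of convergence at 0: 1/5.
At -1/5: a pole of order 3; residue 0.


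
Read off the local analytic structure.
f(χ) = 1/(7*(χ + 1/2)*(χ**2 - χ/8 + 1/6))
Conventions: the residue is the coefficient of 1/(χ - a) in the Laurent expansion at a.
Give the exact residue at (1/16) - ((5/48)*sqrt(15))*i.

The residue is (-24/161) + ((216/4025)*sqrt(15))*i.

The factor χ**2 - χ/8 + 1/6 splits as (χ - a)(χ - a') with a = (1/16) - ((5/48)*sqrt(15))*i, a' = (1/16) + ((5/48)*sqrt(15))*i. At the order-1 pole a set g(χ) = (χ - a)*f(χ) = [1/(7*(χ + 1/2))] / (χ - a').
Simple pole: residue = g(a) at a = (1/16) - ((5/48)*sqrt(15))*i, which is (-24/161) + ((216/4025)*sqrt(15))*i.


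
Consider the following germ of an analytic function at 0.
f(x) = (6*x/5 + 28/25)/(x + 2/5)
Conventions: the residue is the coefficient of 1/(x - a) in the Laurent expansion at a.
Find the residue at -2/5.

At the order-1 pole -2/5 set g(x) = (x - (-2/5))*f(x) = 6*x/5 + 28/25.
Simple pole: residue = g(a) at a = -2/5, which is 16/25.

The residue is 16/25.


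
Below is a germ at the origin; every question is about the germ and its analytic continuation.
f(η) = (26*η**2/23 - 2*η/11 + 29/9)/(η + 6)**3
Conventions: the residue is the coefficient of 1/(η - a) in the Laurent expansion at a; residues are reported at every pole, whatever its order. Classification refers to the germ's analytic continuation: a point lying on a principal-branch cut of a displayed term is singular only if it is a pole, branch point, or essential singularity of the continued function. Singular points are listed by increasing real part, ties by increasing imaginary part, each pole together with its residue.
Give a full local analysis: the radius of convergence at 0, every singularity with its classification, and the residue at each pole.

Denominator factor (η + 6)^3: pole of order 3 at -6, modulus 6.
The radius of convergence is the smallest modulus among the singular points: 6.
At the order-3 pole -6 set g(η) = (η - (-6))^3*f(η) = 26*η**2/23 - 2*η/11 + 29/9.
Order-3 pole: residue = g''(a)/2; g''(-6) = 52/23, so the residue is 26/23.

Radius of convergence at 0: 6.
At -6: a pole of order 3; residue 26/23.


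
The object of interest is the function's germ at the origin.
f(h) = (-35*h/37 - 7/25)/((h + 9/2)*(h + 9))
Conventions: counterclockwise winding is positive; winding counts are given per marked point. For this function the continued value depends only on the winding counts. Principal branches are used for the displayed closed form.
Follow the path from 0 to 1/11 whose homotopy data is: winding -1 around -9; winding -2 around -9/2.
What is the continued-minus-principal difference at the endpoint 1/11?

Continued minus principal equals 0.

The function is rational, hence single-valued: continuing it around any pole returns the same value, so the difference is 0.


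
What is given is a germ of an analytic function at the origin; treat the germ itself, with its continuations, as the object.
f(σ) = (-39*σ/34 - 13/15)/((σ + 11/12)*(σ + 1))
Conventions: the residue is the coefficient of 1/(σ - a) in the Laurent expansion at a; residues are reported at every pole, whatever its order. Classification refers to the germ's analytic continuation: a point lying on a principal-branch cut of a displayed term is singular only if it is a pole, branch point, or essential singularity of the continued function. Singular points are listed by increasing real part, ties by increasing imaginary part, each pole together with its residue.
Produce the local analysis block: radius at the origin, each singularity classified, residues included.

Radius of convergence at 0: 11/12.
At -1: a pole of order 1; residue -286/85.
At -11/12: a pole of order 1; residue 377/170.

Denominator factor (σ + 1): pole of order 1 at -1, modulus 1.
Denominator factor (σ + 11/12): pole of order 1 at -11/12, modulus 11/12.
The radius of convergence is the smallest modulus among the singular points: 11/12.
At the order-1 pole -1 set g(σ) = (σ - (-1))*f(σ) = (-39*σ/34 - 13/15)/(σ + 11/12).
Simple pole: residue = g(a) at a = -1, which is -286/85.
At the order-1 pole -11/12 set g(σ) = (σ - (-11/12))*f(σ) = (-39*σ/34 - 13/15)/(σ + 1).
Simple pole: residue = g(a) at a = -11/12, which is 377/170.
List the singular points by increasing real part (a conjugate pair: the negative imaginary part first).


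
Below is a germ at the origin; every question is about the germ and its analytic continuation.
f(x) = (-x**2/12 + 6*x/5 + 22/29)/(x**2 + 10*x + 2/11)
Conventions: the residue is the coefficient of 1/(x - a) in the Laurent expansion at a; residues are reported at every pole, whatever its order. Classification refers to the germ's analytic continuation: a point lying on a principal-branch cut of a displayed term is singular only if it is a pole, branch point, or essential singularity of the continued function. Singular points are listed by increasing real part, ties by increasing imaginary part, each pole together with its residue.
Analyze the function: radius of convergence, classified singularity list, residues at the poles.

Radius of convergence at 0: 5 - (1/11)*sqrt(3003).
At -5 - (1/11)*sqrt(3003): a pole of order 1; residue 61/60 + (8989/522522)*sqrt(3003).
At -5 + (1/11)*sqrt(3003): a pole of order 1; residue 61/60 - (8989/522522)*sqrt(3003).

Denominator factor (x**2 + 10*x + 2/11): discriminant 1092/11, real irrational roots -5 + (1/11)*sqrt(3003) and -5 - (1/11)*sqrt(3003); poles of order 1, moduli 5 - (1/11)*sqrt(3003) and 5 + (1/11)*sqrt(3003).
The radius of convergence is the smallest modulus among the singular points: 5 - (1/11)*sqrt(3003).
The factor x**2 + 10*x + 2/11 splits as (x - a)(x - a') with a = -5 - (1/11)*sqrt(3003), a' = -5 + (1/11)*sqrt(3003). At the order-1 pole a set g(x) = (x - a)*f(x) = [-x**2/12 + 6*x/5 + 22/29] / (x - a').
Simple pole: residue = g(a) at a = -5 - (1/11)*sqrt(3003), which is 61/60 + (8989/522522)*sqrt(3003).
The factor x**2 + 10*x + 2/11 splits as (x - a)(x - a') with a = -5 + (1/11)*sqrt(3003), a' = -5 - (1/11)*sqrt(3003). At the order-1 pole a set g(x) = (x - a)*f(x) = [-x**2/12 + 6*x/5 + 22/29] / (x - a').
Simple pole: residue = g(a) at a = -5 + (1/11)*sqrt(3003), which is 61/60 - (8989/522522)*sqrt(3003).
List the singular points by increasing real part (a conjugate pair: the negative imaginary part first).


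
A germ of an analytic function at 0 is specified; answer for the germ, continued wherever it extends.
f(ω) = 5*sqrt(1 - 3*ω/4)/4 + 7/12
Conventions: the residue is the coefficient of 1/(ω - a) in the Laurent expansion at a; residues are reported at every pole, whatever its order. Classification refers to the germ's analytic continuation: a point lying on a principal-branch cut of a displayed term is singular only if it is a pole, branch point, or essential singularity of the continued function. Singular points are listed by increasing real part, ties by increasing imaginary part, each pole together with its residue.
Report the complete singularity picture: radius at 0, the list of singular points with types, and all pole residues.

Branch term (5/4)*sqrt(1 - ω/(4/3)): its argument vanishes at ω = 4/3, a square-root branch point, modulus 4/3.
The radius of convergence is the smallest modulus among the singular points: 4/3.

Radius of convergence at 0: 4/3.
At 4/3: an algebraic (square-root) branch point.


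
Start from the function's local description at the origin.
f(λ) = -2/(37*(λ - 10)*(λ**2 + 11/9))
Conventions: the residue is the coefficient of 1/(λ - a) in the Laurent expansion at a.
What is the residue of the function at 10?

The residue is -18/33707.

At the order-1 pole 10 set g(λ) = (λ - (10))*f(λ) = -2/(37*(λ**2 + 11/9)).
Simple pole: residue = g(a) at a = 10, which is -18/33707.


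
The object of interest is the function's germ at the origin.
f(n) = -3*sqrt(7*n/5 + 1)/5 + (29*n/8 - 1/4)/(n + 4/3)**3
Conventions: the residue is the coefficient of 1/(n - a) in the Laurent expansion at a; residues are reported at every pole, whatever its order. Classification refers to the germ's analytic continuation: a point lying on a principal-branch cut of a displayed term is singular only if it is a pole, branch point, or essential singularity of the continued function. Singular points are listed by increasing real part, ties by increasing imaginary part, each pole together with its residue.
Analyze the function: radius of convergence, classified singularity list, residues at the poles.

Radius of convergence at 0: 5/7.
At -4/3: a pole of order 3; residue 0.
At -5/7: an algebraic (square-root) branch point.

Denominator factor (n + 4/3)^3: pole of order 3 at -4/3, modulus 4/3.
Branch term (-3/5)*sqrt(1 - n/(-5/7)): its argument vanishes at n = -5/7, a square-root branch point, modulus 5/7.
The radius of convergence is the smallest modulus among the singular points: 5/7.
The branch term is analytic at -4/3 and contributes nothing to the residue; only the rational part matters.
At the order-3 pole -4/3 set g(n) = (n - (-4/3))^3*(rational part) = 29*n/8 - 1/4.
Order-3 pole: residue = g''(a)/2; g''(-4/3) = 0, so the residue is 0.
List the singular points by increasing real part (a conjugate pair: the negative imaginary part first).


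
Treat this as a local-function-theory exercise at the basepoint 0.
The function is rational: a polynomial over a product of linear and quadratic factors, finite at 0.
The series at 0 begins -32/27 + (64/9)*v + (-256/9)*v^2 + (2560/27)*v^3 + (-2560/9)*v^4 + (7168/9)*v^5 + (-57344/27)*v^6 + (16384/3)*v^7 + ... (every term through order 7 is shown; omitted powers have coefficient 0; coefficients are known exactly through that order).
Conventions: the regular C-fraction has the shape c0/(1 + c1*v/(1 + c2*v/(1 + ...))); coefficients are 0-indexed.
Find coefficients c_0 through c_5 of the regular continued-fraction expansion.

The regular C-fraction coefficients are [-32/27, 6, -2, 4/3, -1/3, 1].

Taylor coefficients (read off): a_0 = -32/27, a_1 = 64/9, a_2 = -256/9, a_3 = 2560/27, a_4 = -2560/9, a_5 = 7168/9.
c0 = a_0 = -32/27. Peel one level at a time: if S = 1 + c*v/S' with S'(0) = 1, then c is the v-coefficient of S and S' = c*v/(S - 1).
S_1 = c0/f = 1 + (6)*v + (12)*v^2 + ...; c1 = 6.
S_2 = c1*v/(S_1 - 1) = 1 + (-2)*v + (8/3)*v^2 + ...; c2 = -2.
S_3 = c2*v/(S_2 - 1) = 1 + (4/3)*v + (4/9)*v^2 + ...; c3 = 4/3.
S_4 = c3*v/(S_3 - 1) = 1 + (-1/3)*v + (1/3)*v^2 + ...; c4 = -1/3.
S_5 = c4*v/(S_4 - 1) = 1 + (1)*v + ...; c5 = 1.


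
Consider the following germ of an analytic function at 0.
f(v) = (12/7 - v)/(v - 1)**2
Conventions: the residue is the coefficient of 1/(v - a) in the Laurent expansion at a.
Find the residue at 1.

At the order-2 pole 1 set g(v) = (v - (1))^2*f(v) = 12/7 - v.
Order-2 pole: residue = g'(a); g'(1) = -1, so the residue is -1.

The residue is -1.


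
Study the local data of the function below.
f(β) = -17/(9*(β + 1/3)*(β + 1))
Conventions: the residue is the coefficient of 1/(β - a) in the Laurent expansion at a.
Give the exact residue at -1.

The residue is 17/6.

At the order-1 pole -1 set g(β) = (β - (-1))*f(β) = -17/(9*(β + 1/3)).
Simple pole: residue = g(a) at a = -1, which is 17/6.


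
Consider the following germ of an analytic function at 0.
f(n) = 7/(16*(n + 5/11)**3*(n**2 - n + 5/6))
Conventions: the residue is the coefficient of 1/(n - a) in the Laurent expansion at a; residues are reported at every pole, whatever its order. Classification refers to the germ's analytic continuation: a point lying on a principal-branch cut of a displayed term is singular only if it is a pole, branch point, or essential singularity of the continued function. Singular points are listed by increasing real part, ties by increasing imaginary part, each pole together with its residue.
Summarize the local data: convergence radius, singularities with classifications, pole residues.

Radius of convergence at 0: 5/11.
At -5/11: a pole of order 3; residue 29384487/104268500.
At (1/2) - ((1/6)*sqrt(21))*i: a pole of order 1; residue (-29384487/208537000) - ((3126519/208537000)*sqrt(21))*i.
At (1/2) + ((1/6)*sqrt(21))*i: a pole of order 1; residue (-29384487/208537000) + ((3126519/208537000)*sqrt(21))*i.

Denominator factor (n + 5/11)^3: pole of order 3 at -5/11, modulus 5/11.
Denominator factor (n**2 - n + 5/6): discriminant -7/3, complex-conjugate roots (1/2) + ((1/6)*sqrt(21))*i and (1/2) - ((1/6)*sqrt(21))*i; poles of order 1, moduli (1/6)*sqrt(30) and (1/6)*sqrt(30).
The radius of convergence is the smallest modulus among the singular points: 5/11.
At the order-3 pole -5/11 set g(n) = (n - (-5/11))^3*f(n) = 7/(16*(n**2 - n + 5/6)).
Order-3 pole: residue = g''(a)/2; g''(-5/11) = 29384487/52134250, so the residue is 29384487/104268500.
The factor n**2 - n + 5/6 splits as (n - a)(n - a') with a = (1/2) - ((1/6)*sqrt(21))*i, a' = (1/2) + ((1/6)*sqrt(21))*i. At the order-1 pole a set g(n) = (n - a)*f(n) = [7/(16*(n + 5/11)**3)] / (n - a').
Simple pole: residue = g(a) at a = (1/2) - ((1/6)*sqrt(21))*i, which is (-29384487/208537000) - ((3126519/208537000)*sqrt(21))*i.
The factor n**2 - n + 5/6 splits as (n - a)(n - a') with a = (1/2) + ((1/6)*sqrt(21))*i, a' = (1/2) - ((1/6)*sqrt(21))*i. At the order-1 pole a set g(n) = (n - a)*f(n) = [7/(16*(n + 5/11)**3)] / (n - a').
Simple pole: residue = g(a) at a = (1/2) + ((1/6)*sqrt(21))*i, which is (-29384487/208537000) + ((3126519/208537000)*sqrt(21))*i.
List the singular points by increasing real part (a conjugate pair: the negative imaginary part first).


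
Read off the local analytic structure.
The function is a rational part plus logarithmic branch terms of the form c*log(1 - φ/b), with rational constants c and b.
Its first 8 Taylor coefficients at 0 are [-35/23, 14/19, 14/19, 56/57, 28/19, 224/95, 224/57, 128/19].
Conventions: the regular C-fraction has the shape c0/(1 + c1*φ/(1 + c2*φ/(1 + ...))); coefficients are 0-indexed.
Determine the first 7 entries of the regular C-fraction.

Taylor coefficients (read off): a_0 = -35/23, a_1 = 14/19, a_2 = 14/19, a_3 = 56/57, a_4 = 28/19, a_5 = 224/95, a_6 = 224/57.
c0 = a_0 = -35/23. Peel one level at a time: if S = 1 + c*φ/S' with S'(0) = 1, then c is the φ-coefficient of S and S' = c*φ/(S - 1).
S_1 = c0/f = 1 + (46/95)*φ + (6486/9025)*φ^2 + ...; c1 = 46/95.
S_2 = c1*φ/(S_1 - 1) = 1 + (-141/95)*φ + (-1/3)*φ^2 + ...; c2 = -141/95.
S_3 = c2*φ/(S_2 - 1) = 1 + (-95/423)*φ + (-31160/178929)*φ^2 + ...; c3 = -95/423.
S_4 = c3*φ/(S_3 - 1) = 1 + (-328/423)*φ + (-4/15)*φ^2 + ...; c4 = -328/423.
S_5 = c4*φ/(S_4 - 1) = 1 + (-141/410)*φ + (-37929/168100)*φ^2 + ...; c5 = -141/410.
S_6 = c5*φ/(S_5 - 1) = 1 + (-269/410)*φ + ...; c6 = -269/410.

The regular C-fraction coefficients are [-35/23, 46/95, -141/95, -95/423, -328/423, -141/410, -269/410].


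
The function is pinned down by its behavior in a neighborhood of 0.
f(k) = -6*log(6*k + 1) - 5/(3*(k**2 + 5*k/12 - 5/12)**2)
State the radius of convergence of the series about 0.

Denominator factor (k**2 + 5*k/12 - 5/12)^2: discriminant 265/144, real irrational roots -5/24 + (1/24)*sqrt(265) and -5/24 - (1/24)*sqrt(265); poles of order 2, moduli -5/24 + (1/24)*sqrt(265) and 5/24 + (1/24)*sqrt(265).
Branch term (-6)*log(1 - k/(-1/6)): its argument vanishes at k = -1/6, a logarithmic branch point, modulus 1/6.
The radius of convergence is the smallest modulus among the singular points: 1/6.

The radius of convergence is 1/6.


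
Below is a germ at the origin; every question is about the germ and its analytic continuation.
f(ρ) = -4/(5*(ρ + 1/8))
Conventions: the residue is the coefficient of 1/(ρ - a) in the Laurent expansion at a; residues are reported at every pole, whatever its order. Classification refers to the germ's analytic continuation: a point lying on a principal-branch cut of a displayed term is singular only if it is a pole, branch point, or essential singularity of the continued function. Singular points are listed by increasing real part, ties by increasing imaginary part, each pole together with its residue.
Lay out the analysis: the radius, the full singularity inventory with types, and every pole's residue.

Denominator factor (ρ + 1/8): pole of order 1 at -1/8, modulus 1/8.
The radius of convergence is the smallest modulus among the singular points: 1/8.
At the order-1 pole -1/8 set g(ρ) = (ρ - (-1/8))*f(ρ) = -4/5.
Simple pole: residue = g(a) at a = -1/8, which is -4/5.

Radius of convergence at 0: 1/8.
At -1/8: a pole of order 1; residue -4/5.


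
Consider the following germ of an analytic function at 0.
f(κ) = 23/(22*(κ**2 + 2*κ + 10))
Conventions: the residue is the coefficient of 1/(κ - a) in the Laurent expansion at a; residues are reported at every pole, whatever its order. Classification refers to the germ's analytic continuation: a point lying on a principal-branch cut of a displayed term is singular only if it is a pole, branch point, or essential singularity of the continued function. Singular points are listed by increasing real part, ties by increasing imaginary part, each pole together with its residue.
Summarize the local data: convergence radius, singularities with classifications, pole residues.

Denominator factor (κ**2 + 2*κ + 10): discriminant -36, complex-conjugate roots (-1) + (3)*i and (-1) - (3)*i; poles of order 1, moduli sqrt(10) and sqrt(10).
The radius of convergence is the smallest modulus among the singular points: sqrt(10).
The factor κ**2 + 2*κ + 10 splits as (κ - a)(κ - a') with a = (-1) - (3)*i, a' = (-1) + (3)*i. At the order-1 pole a set g(κ) = (κ - a)*f(κ) = [23/22] / (κ - a').
Simple pole: residue = g(a) at a = (-1) - (3)*i, which is (23/132)*i.
The factor κ**2 + 2*κ + 10 splits as (κ - a)(κ - a') with a = (-1) + (3)*i, a' = (-1) - (3)*i. At the order-1 pole a set g(κ) = (κ - a)*f(κ) = [23/22] / (κ - a').
Simple pole: residue = g(a) at a = (-1) + (3)*i, which is -(23/132)*i.
List the singular points by increasing real part (a conjugate pair: the negative imaginary part first).

Radius of convergence at 0: sqrt(10).
At (-1) - (3)*i: a pole of order 1; residue (23/132)*i.
At (-1) + (3)*i: a pole of order 1; residue -(23/132)*i.


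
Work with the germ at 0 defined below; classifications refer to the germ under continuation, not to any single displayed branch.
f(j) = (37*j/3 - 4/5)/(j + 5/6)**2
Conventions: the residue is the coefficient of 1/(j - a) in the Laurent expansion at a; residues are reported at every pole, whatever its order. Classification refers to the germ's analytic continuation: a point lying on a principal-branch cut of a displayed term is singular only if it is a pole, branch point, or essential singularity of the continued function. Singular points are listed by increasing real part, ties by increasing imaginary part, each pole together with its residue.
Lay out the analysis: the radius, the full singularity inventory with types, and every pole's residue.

Denominator factor (j + 5/6)^2: pole of order 2 at -5/6, modulus 5/6.
The radius of convergence is the smallest modulus among the singular points: 5/6.
At the order-2 pole -5/6 set g(j) = (j - (-5/6))^2*f(j) = 37*j/3 - 4/5.
Order-2 pole: residue = g'(a); g'(-5/6) = 37/3, so the residue is 37/3.

Radius of convergence at 0: 5/6.
At -5/6: a pole of order 2; residue 37/3.


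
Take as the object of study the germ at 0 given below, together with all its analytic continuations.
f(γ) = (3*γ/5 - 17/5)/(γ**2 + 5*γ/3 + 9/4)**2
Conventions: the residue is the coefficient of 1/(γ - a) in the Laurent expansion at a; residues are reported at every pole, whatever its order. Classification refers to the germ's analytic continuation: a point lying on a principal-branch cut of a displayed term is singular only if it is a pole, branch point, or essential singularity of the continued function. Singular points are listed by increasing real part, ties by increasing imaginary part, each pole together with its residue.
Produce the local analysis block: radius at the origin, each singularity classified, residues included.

Radius of convergence at 0: 3/2.
At (-5/6) - ((1/3)*sqrt(14))*i: a pole of order 2; residue -((1053/7840)*sqrt(14))*i.
At (-5/6) + ((1/3)*sqrt(14))*i: a pole of order 2; residue ((1053/7840)*sqrt(14))*i.

Denominator factor (γ**2 + 5*γ/3 + 9/4)^2: discriminant -56/9, complex-conjugate roots (-5/6) + ((1/3)*sqrt(14))*i and (-5/6) - ((1/3)*sqrt(14))*i; poles of order 2, moduli 3/2 and 3/2.
The radius of convergence is the smallest modulus among the singular points: 3/2.
The factor γ**2 + 5*γ/3 + 9/4 splits as (γ - a)(γ - a') with a = (-5/6) - ((1/3)*sqrt(14))*i, a' = (-5/6) + ((1/3)*sqrt(14))*i. At the order-2 pole a set g(γ) = (γ - a)^2*f(γ) = [3*γ/5 - 17/5] / (γ - a')^2.
Order-2 pole: residue = g'(a); g'((-5/6) - ((1/3)*sqrt(14))*i) = -((1053/7840)*sqrt(14))*i, so the residue is -((1053/7840)*sqrt(14))*i.
The factor γ**2 + 5*γ/3 + 9/4 splits as (γ - a)(γ - a') with a = (-5/6) + ((1/3)*sqrt(14))*i, a' = (-5/6) - ((1/3)*sqrt(14))*i. At the order-2 pole a set g(γ) = (γ - a)^2*f(γ) = [3*γ/5 - 17/5] / (γ - a')^2.
Order-2 pole: residue = g'(a); g'((-5/6) + ((1/3)*sqrt(14))*i) = ((1053/7840)*sqrt(14))*i, so the residue is ((1053/7840)*sqrt(14))*i.
List the singular points by increasing real part (a conjugate pair: the negative imaginary part first).


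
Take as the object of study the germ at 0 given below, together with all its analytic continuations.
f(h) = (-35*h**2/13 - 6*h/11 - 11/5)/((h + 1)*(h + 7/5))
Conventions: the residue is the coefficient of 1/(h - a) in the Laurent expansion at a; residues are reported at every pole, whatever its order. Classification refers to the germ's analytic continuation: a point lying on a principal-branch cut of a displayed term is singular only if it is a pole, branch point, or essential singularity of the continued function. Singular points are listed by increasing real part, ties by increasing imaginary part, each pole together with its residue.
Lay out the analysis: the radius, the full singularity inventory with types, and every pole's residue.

Denominator factor (h + 1): pole of order 1 at -1, modulus 1.
Denominator factor (h + 7/5): pole of order 1 at -7/5, modulus 7/5.
The radius of convergence is the smallest modulus among the singular points: 1.
At the order-1 pole -7/5 set g(h) = (h - (-7/5))*f(h) = (-35*h**2/13 - 6*h/11 - 11/5)/(h + 1).
Simple pole: residue = g(a) at a = -7/5, which is 2400/143.
At the order-1 pole -1 set g(h) = (h - (-1))*f(h) = (-35*h**2/13 - 6*h/11 - 11/5)/(h + 7/5).
Simple pole: residue = g(a) at a = -1, which is -1554/143.
List the singular points by increasing real part (a conjugate pair: the negative imaginary part first).

Radius of convergence at 0: 1.
At -7/5: a pole of order 1; residue 2400/143.
At -1: a pole of order 1; residue -1554/143.


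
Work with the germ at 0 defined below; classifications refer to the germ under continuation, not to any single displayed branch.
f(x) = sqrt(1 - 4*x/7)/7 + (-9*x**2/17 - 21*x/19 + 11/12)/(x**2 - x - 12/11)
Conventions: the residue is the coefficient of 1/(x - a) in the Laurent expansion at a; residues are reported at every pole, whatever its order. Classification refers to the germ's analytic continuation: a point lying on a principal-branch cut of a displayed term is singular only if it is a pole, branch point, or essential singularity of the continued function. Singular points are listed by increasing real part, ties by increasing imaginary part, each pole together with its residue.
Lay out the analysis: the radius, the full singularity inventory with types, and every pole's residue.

Radius of convergence at 0: -1/2 + (1/22)*sqrt(649).
At 1/2 - (1/22)*sqrt(649): a pole of order 1; residue -264/323 + (20389/2515524)*sqrt(649).
At 1/2 + (1/22)*sqrt(649): a pole of order 1; residue -264/323 - (20389/2515524)*sqrt(649).
At 7/4: an algebraic (square-root) branch point.

Denominator factor (x**2 - x - 12/11): discriminant 59/11, real irrational roots 1/2 + (1/22)*sqrt(649) and 1/2 - (1/22)*sqrt(649); poles of order 1, moduli 1/2 + (1/22)*sqrt(649) and -1/2 + (1/22)*sqrt(649).
Branch term (1/7)*sqrt(1 - x/(7/4)): its argument vanishes at x = 7/4, a square-root branch point, modulus 7/4.
The radius of convergence is the smallest modulus among the singular points: -1/2 + (1/22)*sqrt(649).
The branch term is analytic at 1/2 - (1/22)*sqrt(649) and contributes nothing to the residue; only the rational part matters.
The factor x**2 - x - 12/11 splits as (x - a)(x - a') with a = 1/2 - (1/22)*sqrt(649), a' = 1/2 + (1/22)*sqrt(649). At the order-1 pole a set g(x) = (x - a)*(rational part) = [-9*x**2/17 - 21*x/19 + 11/12] / (x - a').
Simple pole: residue = g(a) at a = 1/2 - (1/22)*sqrt(649), which is -264/323 + (20389/2515524)*sqrt(649).
The branch term is analytic at 1/2 + (1/22)*sqrt(649) and contributes nothing to the residue; only the rational part matters.
The factor x**2 - x - 12/11 splits as (x - a)(x - a') with a = 1/2 + (1/22)*sqrt(649), a' = 1/2 - (1/22)*sqrt(649). At the order-1 pole a set g(x) = (x - a)*(rational part) = [-9*x**2/17 - 21*x/19 + 11/12] / (x - a').
Simple pole: residue = g(a) at a = 1/2 + (1/22)*sqrt(649), which is -264/323 - (20389/2515524)*sqrt(649).
List the singular points by increasing real part (a conjugate pair: the negative imaginary part first).


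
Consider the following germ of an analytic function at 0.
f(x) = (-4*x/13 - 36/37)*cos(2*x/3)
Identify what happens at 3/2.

The point is a regular point.

There is no denominator, hence no pole anywhere.
The factor cos(2*x/3) is entire.
So the germ continues analytically to 3/2.


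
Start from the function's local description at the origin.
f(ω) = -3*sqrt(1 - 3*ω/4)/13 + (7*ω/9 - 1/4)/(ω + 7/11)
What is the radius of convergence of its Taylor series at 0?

Denominator factor (ω + 7/11): pole of order 1 at -7/11, modulus 7/11.
Branch term (-3/13)*sqrt(1 - ω/(4/3)): its argument vanishes at ω = 4/3, a square-root branch point, modulus 4/3.
The radius of convergence is the smallest modulus among the singular points: 7/11.

The radius of convergence is 7/11.


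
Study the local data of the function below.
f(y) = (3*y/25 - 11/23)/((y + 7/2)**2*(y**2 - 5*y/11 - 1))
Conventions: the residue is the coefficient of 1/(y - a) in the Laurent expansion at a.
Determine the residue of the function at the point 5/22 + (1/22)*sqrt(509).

The factor y**2 - 5*y/11 - 1 splits as (y - a)(y - a') with a = 5/22 + (1/22)*sqrt(509), a' = 5/22 - (1/22)*sqrt(509). At the order-1 pole a set g(y) = (y - a)*f(y) = [(3*y/25 - 11/23)/(y + 7/2)**2] / (y - a').
Simple pole: residue = g(a) at a = 5/22 + (1/22)*sqrt(509), which is 2869394/183554375 - (94048218/93429176875)*sqrt(509).

The residue is 2869394/183554375 - (94048218/93429176875)*sqrt(509).


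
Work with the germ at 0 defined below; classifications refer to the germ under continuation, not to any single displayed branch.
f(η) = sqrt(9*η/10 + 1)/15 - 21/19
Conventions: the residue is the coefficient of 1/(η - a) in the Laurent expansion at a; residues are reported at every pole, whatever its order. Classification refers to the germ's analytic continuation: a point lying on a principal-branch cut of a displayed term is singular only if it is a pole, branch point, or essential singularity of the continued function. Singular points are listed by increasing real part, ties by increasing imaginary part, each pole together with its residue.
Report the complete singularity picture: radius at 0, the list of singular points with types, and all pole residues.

Branch term (1/15)*sqrt(1 - η/(-10/9)): its argument vanishes at η = -10/9, a square-root branch point, modulus 10/9.
The radius of convergence is the smallest modulus among the singular points: 10/9.

Radius of convergence at 0: 10/9.
At -10/9: an algebraic (square-root) branch point.


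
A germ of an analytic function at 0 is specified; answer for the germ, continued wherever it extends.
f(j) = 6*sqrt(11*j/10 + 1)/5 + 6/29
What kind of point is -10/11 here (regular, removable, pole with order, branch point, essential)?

The term (6/5)*sqrt(1 - j/(-10/11)) has argument 1 - -10/11/(-10/11) = 0 at -10/11: a square-root (algebraic, two-sheeted) branch point; the remaining terms are analytic or single-valued there.

The point is an algebraic (square-root) branch point.


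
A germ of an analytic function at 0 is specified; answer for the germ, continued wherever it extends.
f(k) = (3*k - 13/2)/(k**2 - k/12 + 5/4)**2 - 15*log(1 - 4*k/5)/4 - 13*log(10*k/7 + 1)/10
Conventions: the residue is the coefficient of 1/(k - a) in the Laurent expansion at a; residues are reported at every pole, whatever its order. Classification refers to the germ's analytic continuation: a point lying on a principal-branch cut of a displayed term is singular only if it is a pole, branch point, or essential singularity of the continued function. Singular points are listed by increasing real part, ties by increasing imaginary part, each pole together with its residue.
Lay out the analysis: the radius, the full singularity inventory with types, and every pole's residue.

Denominator factor (k**2 - k/12 + 5/4)^2: discriminant -719/144, complex-conjugate roots (1/24) + ((1/24)*sqrt(719))*i and (1/24) - ((1/24)*sqrt(719))*i; poles of order 2, moduli (1/2)*sqrt(5) and (1/2)*sqrt(5).
Branch term (-15/4)*log(1 - k/(5/4)): its argument vanishes at k = 5/4, a logarithmic branch point, modulus 5/4.
Branch term (-13/10)*log(1 - k/(-7/10)): its argument vanishes at k = -7/10, a logarithmic branch point, modulus 7/10.
The radius of convergence is the smallest modulus among the singular points: 7/10.
The branch terms are analytic at (1/24) - ((1/24)*sqrt(719))*i and contribute nothing to the residue; only the rational part matters.
The factor k**2 - k/12 + 5/4 splits as (k - a)(k - a') with a = (1/24) - ((1/24)*sqrt(719))*i, a' = (1/24) + ((1/24)*sqrt(719))*i. At the order-2 pole a set g(k) = (k - a)^2*(rational part) = [3*k - 13/2] / (k - a')^2.
Order-2 pole: residue = g'(a); g'((1/24) - ((1/24)*sqrt(719))*i) = -((22032/516961)*sqrt(719))*i, so the residue is -((22032/516961)*sqrt(719))*i.
The branch terms are analytic at (1/24) + ((1/24)*sqrt(719))*i and contribute nothing to the residue; only the rational part matters.
The factor k**2 - k/12 + 5/4 splits as (k - a)(k - a') with a = (1/24) + ((1/24)*sqrt(719))*i, a' = (1/24) - ((1/24)*sqrt(719))*i. At the order-2 pole a set g(k) = (k - a)^2*(rational part) = [3*k - 13/2] / (k - a')^2.
Order-2 pole: residue = g'(a); g'((1/24) + ((1/24)*sqrt(719))*i) = ((22032/516961)*sqrt(719))*i, so the residue is ((22032/516961)*sqrt(719))*i.
List the singular points by increasing real part (a conjugate pair: the negative imaginary part first).

Radius of convergence at 0: 7/10.
At -7/10: a logarithmic branch point.
At (1/24) - ((1/24)*sqrt(719))*i: a pole of order 2; residue -((22032/516961)*sqrt(719))*i.
At (1/24) + ((1/24)*sqrt(719))*i: a pole of order 2; residue ((22032/516961)*sqrt(719))*i.
At 5/4: a logarithmic branch point.


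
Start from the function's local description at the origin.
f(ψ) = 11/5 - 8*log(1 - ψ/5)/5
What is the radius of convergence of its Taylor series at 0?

The radius of convergence is 5.

Branch term (-8/5)*log(1 - ψ/(5)): its argument vanishes at ψ = 5, a logarithmic branch point, modulus 5.
The radius of convergence is the smallest modulus among the singular points: 5.


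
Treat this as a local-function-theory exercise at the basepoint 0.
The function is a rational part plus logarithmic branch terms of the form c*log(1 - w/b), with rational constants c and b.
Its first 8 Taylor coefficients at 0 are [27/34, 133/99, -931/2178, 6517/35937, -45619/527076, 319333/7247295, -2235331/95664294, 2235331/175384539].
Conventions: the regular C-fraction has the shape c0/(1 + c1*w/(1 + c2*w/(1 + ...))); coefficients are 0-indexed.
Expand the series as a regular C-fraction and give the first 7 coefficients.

Taylor coefficients (read off): a_0 = 27/34, a_1 = 133/99, a_2 = -931/2178, a_3 = 6517/35937, a_4 = -45619/527076, a_5 = 319333/7247295, a_6 = -2235331/95664294.
c0 = a_0 = 27/34. Peel one level at a time: if S = 1 + c*w/S' with S'(0) = 1, then c is the w-coefficient of S and S' = c*w/(S - 1).
S_1 = c0/f = 1 + (-4522/2673)*w + (24294445/7144929)*w^2 + ...; c1 = -4522/2673.
S_2 = c1*w/(S_1 - 1) = 1 + (10745/5346)*w + (-49/1452)*w^2 + ...; c2 = 10745/5346.
S_3 = c2*w/(S_2 - 1) = 1 + (567/33770)*w + (-2885463/570206450)*w^2 + ...; c3 = 567/33770.
S_4 = c3*w/(S_3 - 1) = 1 + (5089/16885)*w + (-49/1815)*w^2 + ...; c4 = 5089/16885.
S_5 = c4*w/(S_4 - 1) = 1 + (2149/23991)*w + (-23572381/1151136162)*w^2 + ...; c5 = 2149/23991.
S_6 = c5*w/(S_5 - 1) = 1 + (10969/47982)*w + ...; c6 = 10969/47982.

The regular C-fraction coefficients are [27/34, -4522/2673, 10745/5346, 567/33770, 5089/16885, 2149/23991, 10969/47982].
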